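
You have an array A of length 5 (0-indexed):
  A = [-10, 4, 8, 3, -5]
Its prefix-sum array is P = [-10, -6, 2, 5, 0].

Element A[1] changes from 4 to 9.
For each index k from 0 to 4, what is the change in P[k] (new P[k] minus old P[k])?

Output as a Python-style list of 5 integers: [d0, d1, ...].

Element change: A[1] 4 -> 9, delta = 5
For k < 1: P[k] unchanged, delta_P[k] = 0
For k >= 1: P[k] shifts by exactly 5
Delta array: [0, 5, 5, 5, 5]

Answer: [0, 5, 5, 5, 5]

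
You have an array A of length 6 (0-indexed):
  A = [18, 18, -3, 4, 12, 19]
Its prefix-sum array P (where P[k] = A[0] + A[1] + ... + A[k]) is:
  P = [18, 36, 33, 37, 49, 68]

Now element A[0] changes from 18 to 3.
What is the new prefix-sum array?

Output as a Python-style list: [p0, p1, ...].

Answer: [3, 21, 18, 22, 34, 53]

Derivation:
Change: A[0] 18 -> 3, delta = -15
P[k] for k < 0: unchanged (A[0] not included)
P[k] for k >= 0: shift by delta = -15
  P[0] = 18 + -15 = 3
  P[1] = 36 + -15 = 21
  P[2] = 33 + -15 = 18
  P[3] = 37 + -15 = 22
  P[4] = 49 + -15 = 34
  P[5] = 68 + -15 = 53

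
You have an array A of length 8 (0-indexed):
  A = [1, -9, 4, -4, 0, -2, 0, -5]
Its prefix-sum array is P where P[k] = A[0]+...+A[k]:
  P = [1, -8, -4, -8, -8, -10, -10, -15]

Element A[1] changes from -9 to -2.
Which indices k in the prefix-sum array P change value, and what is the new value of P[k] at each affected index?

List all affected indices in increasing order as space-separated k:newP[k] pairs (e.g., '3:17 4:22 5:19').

Answer: 1:-1 2:3 3:-1 4:-1 5:-3 6:-3 7:-8

Derivation:
P[k] = A[0] + ... + A[k]
P[k] includes A[1] iff k >= 1
Affected indices: 1, 2, ..., 7; delta = 7
  P[1]: -8 + 7 = -1
  P[2]: -4 + 7 = 3
  P[3]: -8 + 7 = -1
  P[4]: -8 + 7 = -1
  P[5]: -10 + 7 = -3
  P[6]: -10 + 7 = -3
  P[7]: -15 + 7 = -8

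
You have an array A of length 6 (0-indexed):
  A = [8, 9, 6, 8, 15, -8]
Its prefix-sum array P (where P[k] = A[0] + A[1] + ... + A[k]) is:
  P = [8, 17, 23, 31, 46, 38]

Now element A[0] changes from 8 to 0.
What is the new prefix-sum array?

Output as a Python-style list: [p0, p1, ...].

Answer: [0, 9, 15, 23, 38, 30]

Derivation:
Change: A[0] 8 -> 0, delta = -8
P[k] for k < 0: unchanged (A[0] not included)
P[k] for k >= 0: shift by delta = -8
  P[0] = 8 + -8 = 0
  P[1] = 17 + -8 = 9
  P[2] = 23 + -8 = 15
  P[3] = 31 + -8 = 23
  P[4] = 46 + -8 = 38
  P[5] = 38 + -8 = 30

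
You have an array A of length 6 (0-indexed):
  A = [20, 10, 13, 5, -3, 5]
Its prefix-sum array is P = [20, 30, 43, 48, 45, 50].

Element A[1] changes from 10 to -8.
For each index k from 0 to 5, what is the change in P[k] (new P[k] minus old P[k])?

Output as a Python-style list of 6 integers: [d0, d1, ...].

Answer: [0, -18, -18, -18, -18, -18]

Derivation:
Element change: A[1] 10 -> -8, delta = -18
For k < 1: P[k] unchanged, delta_P[k] = 0
For k >= 1: P[k] shifts by exactly -18
Delta array: [0, -18, -18, -18, -18, -18]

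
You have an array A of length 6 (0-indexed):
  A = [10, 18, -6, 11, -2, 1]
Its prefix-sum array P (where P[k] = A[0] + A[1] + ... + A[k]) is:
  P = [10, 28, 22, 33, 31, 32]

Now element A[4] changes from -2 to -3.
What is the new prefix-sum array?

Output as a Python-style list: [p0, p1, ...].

Change: A[4] -2 -> -3, delta = -1
P[k] for k < 4: unchanged (A[4] not included)
P[k] for k >= 4: shift by delta = -1
  P[0] = 10 + 0 = 10
  P[1] = 28 + 0 = 28
  P[2] = 22 + 0 = 22
  P[3] = 33 + 0 = 33
  P[4] = 31 + -1 = 30
  P[5] = 32 + -1 = 31

Answer: [10, 28, 22, 33, 30, 31]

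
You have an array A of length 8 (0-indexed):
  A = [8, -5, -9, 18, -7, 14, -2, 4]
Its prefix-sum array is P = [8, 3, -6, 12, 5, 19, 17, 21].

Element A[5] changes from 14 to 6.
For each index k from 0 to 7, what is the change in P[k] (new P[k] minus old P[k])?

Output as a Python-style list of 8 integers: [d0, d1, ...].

Answer: [0, 0, 0, 0, 0, -8, -8, -8]

Derivation:
Element change: A[5] 14 -> 6, delta = -8
For k < 5: P[k] unchanged, delta_P[k] = 0
For k >= 5: P[k] shifts by exactly -8
Delta array: [0, 0, 0, 0, 0, -8, -8, -8]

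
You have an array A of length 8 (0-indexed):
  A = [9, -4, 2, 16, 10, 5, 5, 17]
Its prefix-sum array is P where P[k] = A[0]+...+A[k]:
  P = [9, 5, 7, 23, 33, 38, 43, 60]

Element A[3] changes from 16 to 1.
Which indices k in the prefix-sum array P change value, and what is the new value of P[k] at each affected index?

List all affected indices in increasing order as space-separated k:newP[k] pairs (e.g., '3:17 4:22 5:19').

Answer: 3:8 4:18 5:23 6:28 7:45

Derivation:
P[k] = A[0] + ... + A[k]
P[k] includes A[3] iff k >= 3
Affected indices: 3, 4, ..., 7; delta = -15
  P[3]: 23 + -15 = 8
  P[4]: 33 + -15 = 18
  P[5]: 38 + -15 = 23
  P[6]: 43 + -15 = 28
  P[7]: 60 + -15 = 45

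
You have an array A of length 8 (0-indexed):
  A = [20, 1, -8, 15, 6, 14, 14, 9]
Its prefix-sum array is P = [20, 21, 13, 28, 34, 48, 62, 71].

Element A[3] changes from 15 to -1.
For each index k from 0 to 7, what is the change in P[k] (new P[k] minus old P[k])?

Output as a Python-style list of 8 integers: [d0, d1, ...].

Answer: [0, 0, 0, -16, -16, -16, -16, -16]

Derivation:
Element change: A[3] 15 -> -1, delta = -16
For k < 3: P[k] unchanged, delta_P[k] = 0
For k >= 3: P[k] shifts by exactly -16
Delta array: [0, 0, 0, -16, -16, -16, -16, -16]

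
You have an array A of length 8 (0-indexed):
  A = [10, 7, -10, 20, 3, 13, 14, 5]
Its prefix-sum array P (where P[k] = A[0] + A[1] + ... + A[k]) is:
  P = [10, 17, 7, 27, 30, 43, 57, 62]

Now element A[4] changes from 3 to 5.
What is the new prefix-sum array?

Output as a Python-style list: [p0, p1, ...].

Answer: [10, 17, 7, 27, 32, 45, 59, 64]

Derivation:
Change: A[4] 3 -> 5, delta = 2
P[k] for k < 4: unchanged (A[4] not included)
P[k] for k >= 4: shift by delta = 2
  P[0] = 10 + 0 = 10
  P[1] = 17 + 0 = 17
  P[2] = 7 + 0 = 7
  P[3] = 27 + 0 = 27
  P[4] = 30 + 2 = 32
  P[5] = 43 + 2 = 45
  P[6] = 57 + 2 = 59
  P[7] = 62 + 2 = 64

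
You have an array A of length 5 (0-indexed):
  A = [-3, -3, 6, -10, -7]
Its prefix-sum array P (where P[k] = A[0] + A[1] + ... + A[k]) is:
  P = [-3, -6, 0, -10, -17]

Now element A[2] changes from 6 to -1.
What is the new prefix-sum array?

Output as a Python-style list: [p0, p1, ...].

Answer: [-3, -6, -7, -17, -24]

Derivation:
Change: A[2] 6 -> -1, delta = -7
P[k] for k < 2: unchanged (A[2] not included)
P[k] for k >= 2: shift by delta = -7
  P[0] = -3 + 0 = -3
  P[1] = -6 + 0 = -6
  P[2] = 0 + -7 = -7
  P[3] = -10 + -7 = -17
  P[4] = -17 + -7 = -24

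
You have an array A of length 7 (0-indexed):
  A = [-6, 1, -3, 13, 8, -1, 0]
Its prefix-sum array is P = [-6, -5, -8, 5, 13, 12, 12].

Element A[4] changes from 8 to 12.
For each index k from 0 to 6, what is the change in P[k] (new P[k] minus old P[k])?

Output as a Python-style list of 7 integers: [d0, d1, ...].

Element change: A[4] 8 -> 12, delta = 4
For k < 4: P[k] unchanged, delta_P[k] = 0
For k >= 4: P[k] shifts by exactly 4
Delta array: [0, 0, 0, 0, 4, 4, 4]

Answer: [0, 0, 0, 0, 4, 4, 4]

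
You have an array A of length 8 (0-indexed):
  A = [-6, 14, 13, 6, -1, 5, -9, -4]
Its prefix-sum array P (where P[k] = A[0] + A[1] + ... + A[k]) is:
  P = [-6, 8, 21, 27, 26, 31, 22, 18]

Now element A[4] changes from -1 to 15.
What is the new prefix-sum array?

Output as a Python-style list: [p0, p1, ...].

Change: A[4] -1 -> 15, delta = 16
P[k] for k < 4: unchanged (A[4] not included)
P[k] for k >= 4: shift by delta = 16
  P[0] = -6 + 0 = -6
  P[1] = 8 + 0 = 8
  P[2] = 21 + 0 = 21
  P[3] = 27 + 0 = 27
  P[4] = 26 + 16 = 42
  P[5] = 31 + 16 = 47
  P[6] = 22 + 16 = 38
  P[7] = 18 + 16 = 34

Answer: [-6, 8, 21, 27, 42, 47, 38, 34]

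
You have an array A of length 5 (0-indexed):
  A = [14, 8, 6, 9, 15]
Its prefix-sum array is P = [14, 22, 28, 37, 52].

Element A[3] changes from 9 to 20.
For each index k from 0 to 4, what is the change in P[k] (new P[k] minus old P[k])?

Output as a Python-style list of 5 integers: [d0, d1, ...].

Element change: A[3] 9 -> 20, delta = 11
For k < 3: P[k] unchanged, delta_P[k] = 0
For k >= 3: P[k] shifts by exactly 11
Delta array: [0, 0, 0, 11, 11]

Answer: [0, 0, 0, 11, 11]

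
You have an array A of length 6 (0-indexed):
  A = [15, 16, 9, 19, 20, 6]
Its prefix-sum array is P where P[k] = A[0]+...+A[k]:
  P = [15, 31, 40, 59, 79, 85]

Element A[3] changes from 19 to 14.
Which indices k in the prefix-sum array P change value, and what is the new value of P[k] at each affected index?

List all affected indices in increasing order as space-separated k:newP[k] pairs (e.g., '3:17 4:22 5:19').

Answer: 3:54 4:74 5:80

Derivation:
P[k] = A[0] + ... + A[k]
P[k] includes A[3] iff k >= 3
Affected indices: 3, 4, ..., 5; delta = -5
  P[3]: 59 + -5 = 54
  P[4]: 79 + -5 = 74
  P[5]: 85 + -5 = 80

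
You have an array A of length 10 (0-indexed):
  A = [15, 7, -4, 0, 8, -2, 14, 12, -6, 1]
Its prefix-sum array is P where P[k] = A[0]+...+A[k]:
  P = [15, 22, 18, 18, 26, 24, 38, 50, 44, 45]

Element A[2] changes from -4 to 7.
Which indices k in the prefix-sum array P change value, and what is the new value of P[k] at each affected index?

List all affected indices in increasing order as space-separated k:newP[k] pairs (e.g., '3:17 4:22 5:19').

P[k] = A[0] + ... + A[k]
P[k] includes A[2] iff k >= 2
Affected indices: 2, 3, ..., 9; delta = 11
  P[2]: 18 + 11 = 29
  P[3]: 18 + 11 = 29
  P[4]: 26 + 11 = 37
  P[5]: 24 + 11 = 35
  P[6]: 38 + 11 = 49
  P[7]: 50 + 11 = 61
  P[8]: 44 + 11 = 55
  P[9]: 45 + 11 = 56

Answer: 2:29 3:29 4:37 5:35 6:49 7:61 8:55 9:56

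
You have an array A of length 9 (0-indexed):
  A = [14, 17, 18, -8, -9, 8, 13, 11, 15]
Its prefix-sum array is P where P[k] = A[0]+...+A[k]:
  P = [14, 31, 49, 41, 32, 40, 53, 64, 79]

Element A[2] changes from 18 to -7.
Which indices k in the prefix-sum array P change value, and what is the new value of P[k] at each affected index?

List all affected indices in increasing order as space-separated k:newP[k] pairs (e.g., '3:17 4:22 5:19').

Answer: 2:24 3:16 4:7 5:15 6:28 7:39 8:54

Derivation:
P[k] = A[0] + ... + A[k]
P[k] includes A[2] iff k >= 2
Affected indices: 2, 3, ..., 8; delta = -25
  P[2]: 49 + -25 = 24
  P[3]: 41 + -25 = 16
  P[4]: 32 + -25 = 7
  P[5]: 40 + -25 = 15
  P[6]: 53 + -25 = 28
  P[7]: 64 + -25 = 39
  P[8]: 79 + -25 = 54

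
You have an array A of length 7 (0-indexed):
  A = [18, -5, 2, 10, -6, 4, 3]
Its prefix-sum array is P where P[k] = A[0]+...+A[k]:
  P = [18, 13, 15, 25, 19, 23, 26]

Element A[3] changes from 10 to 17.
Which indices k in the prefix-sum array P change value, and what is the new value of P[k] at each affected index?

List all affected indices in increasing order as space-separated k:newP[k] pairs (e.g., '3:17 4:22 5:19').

Answer: 3:32 4:26 5:30 6:33

Derivation:
P[k] = A[0] + ... + A[k]
P[k] includes A[3] iff k >= 3
Affected indices: 3, 4, ..., 6; delta = 7
  P[3]: 25 + 7 = 32
  P[4]: 19 + 7 = 26
  P[5]: 23 + 7 = 30
  P[6]: 26 + 7 = 33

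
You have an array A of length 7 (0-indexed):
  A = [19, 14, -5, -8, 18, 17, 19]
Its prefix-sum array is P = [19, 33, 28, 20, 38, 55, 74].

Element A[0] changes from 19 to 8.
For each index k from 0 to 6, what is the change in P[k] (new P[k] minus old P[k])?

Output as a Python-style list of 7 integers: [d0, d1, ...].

Answer: [-11, -11, -11, -11, -11, -11, -11]

Derivation:
Element change: A[0] 19 -> 8, delta = -11
For k < 0: P[k] unchanged, delta_P[k] = 0
For k >= 0: P[k] shifts by exactly -11
Delta array: [-11, -11, -11, -11, -11, -11, -11]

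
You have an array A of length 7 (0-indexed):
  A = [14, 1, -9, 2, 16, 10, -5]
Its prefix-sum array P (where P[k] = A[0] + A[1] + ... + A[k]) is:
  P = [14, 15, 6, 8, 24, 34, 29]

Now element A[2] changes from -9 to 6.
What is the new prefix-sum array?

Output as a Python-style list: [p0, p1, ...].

Change: A[2] -9 -> 6, delta = 15
P[k] for k < 2: unchanged (A[2] not included)
P[k] for k >= 2: shift by delta = 15
  P[0] = 14 + 0 = 14
  P[1] = 15 + 0 = 15
  P[2] = 6 + 15 = 21
  P[3] = 8 + 15 = 23
  P[4] = 24 + 15 = 39
  P[5] = 34 + 15 = 49
  P[6] = 29 + 15 = 44

Answer: [14, 15, 21, 23, 39, 49, 44]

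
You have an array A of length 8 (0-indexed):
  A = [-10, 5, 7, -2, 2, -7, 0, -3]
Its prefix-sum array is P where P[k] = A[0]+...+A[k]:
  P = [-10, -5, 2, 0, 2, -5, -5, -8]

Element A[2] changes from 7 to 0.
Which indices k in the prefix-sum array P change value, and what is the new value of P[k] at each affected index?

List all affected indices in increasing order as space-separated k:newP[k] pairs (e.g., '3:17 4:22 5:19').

P[k] = A[0] + ... + A[k]
P[k] includes A[2] iff k >= 2
Affected indices: 2, 3, ..., 7; delta = -7
  P[2]: 2 + -7 = -5
  P[3]: 0 + -7 = -7
  P[4]: 2 + -7 = -5
  P[5]: -5 + -7 = -12
  P[6]: -5 + -7 = -12
  P[7]: -8 + -7 = -15

Answer: 2:-5 3:-7 4:-5 5:-12 6:-12 7:-15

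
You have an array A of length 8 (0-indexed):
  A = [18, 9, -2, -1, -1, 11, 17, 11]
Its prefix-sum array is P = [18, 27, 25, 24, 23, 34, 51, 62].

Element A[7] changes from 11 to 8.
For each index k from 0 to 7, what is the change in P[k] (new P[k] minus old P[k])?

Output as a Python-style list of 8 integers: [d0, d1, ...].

Element change: A[7] 11 -> 8, delta = -3
For k < 7: P[k] unchanged, delta_P[k] = 0
For k >= 7: P[k] shifts by exactly -3
Delta array: [0, 0, 0, 0, 0, 0, 0, -3]

Answer: [0, 0, 0, 0, 0, 0, 0, -3]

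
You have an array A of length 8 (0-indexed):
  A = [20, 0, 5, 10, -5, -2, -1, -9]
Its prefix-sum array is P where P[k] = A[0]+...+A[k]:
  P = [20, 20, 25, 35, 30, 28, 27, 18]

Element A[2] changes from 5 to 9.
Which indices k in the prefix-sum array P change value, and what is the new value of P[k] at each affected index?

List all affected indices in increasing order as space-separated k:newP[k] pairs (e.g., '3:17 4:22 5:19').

P[k] = A[0] + ... + A[k]
P[k] includes A[2] iff k >= 2
Affected indices: 2, 3, ..., 7; delta = 4
  P[2]: 25 + 4 = 29
  P[3]: 35 + 4 = 39
  P[4]: 30 + 4 = 34
  P[5]: 28 + 4 = 32
  P[6]: 27 + 4 = 31
  P[7]: 18 + 4 = 22

Answer: 2:29 3:39 4:34 5:32 6:31 7:22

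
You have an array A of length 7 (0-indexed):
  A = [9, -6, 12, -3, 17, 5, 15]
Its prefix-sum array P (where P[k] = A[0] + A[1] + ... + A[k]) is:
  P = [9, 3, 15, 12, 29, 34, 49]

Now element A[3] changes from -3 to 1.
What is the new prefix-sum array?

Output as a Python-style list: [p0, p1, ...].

Change: A[3] -3 -> 1, delta = 4
P[k] for k < 3: unchanged (A[3] not included)
P[k] for k >= 3: shift by delta = 4
  P[0] = 9 + 0 = 9
  P[1] = 3 + 0 = 3
  P[2] = 15 + 0 = 15
  P[3] = 12 + 4 = 16
  P[4] = 29 + 4 = 33
  P[5] = 34 + 4 = 38
  P[6] = 49 + 4 = 53

Answer: [9, 3, 15, 16, 33, 38, 53]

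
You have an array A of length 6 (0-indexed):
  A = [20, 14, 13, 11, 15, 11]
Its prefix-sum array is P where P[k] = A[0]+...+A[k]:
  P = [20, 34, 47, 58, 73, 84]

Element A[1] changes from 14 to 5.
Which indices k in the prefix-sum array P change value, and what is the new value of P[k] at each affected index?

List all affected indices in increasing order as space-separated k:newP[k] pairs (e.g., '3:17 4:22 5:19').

Answer: 1:25 2:38 3:49 4:64 5:75

Derivation:
P[k] = A[0] + ... + A[k]
P[k] includes A[1] iff k >= 1
Affected indices: 1, 2, ..., 5; delta = -9
  P[1]: 34 + -9 = 25
  P[2]: 47 + -9 = 38
  P[3]: 58 + -9 = 49
  P[4]: 73 + -9 = 64
  P[5]: 84 + -9 = 75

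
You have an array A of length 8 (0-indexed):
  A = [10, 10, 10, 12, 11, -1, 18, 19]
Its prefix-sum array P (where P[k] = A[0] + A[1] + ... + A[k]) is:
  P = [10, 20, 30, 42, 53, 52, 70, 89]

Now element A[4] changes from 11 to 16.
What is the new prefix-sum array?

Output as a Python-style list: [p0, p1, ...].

Answer: [10, 20, 30, 42, 58, 57, 75, 94]

Derivation:
Change: A[4] 11 -> 16, delta = 5
P[k] for k < 4: unchanged (A[4] not included)
P[k] for k >= 4: shift by delta = 5
  P[0] = 10 + 0 = 10
  P[1] = 20 + 0 = 20
  P[2] = 30 + 0 = 30
  P[3] = 42 + 0 = 42
  P[4] = 53 + 5 = 58
  P[5] = 52 + 5 = 57
  P[6] = 70 + 5 = 75
  P[7] = 89 + 5 = 94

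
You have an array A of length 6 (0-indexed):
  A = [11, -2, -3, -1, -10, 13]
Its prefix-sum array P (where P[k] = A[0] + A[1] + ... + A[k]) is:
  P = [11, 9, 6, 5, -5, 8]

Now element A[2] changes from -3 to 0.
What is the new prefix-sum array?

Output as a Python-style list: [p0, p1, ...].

Change: A[2] -3 -> 0, delta = 3
P[k] for k < 2: unchanged (A[2] not included)
P[k] for k >= 2: shift by delta = 3
  P[0] = 11 + 0 = 11
  P[1] = 9 + 0 = 9
  P[2] = 6 + 3 = 9
  P[3] = 5 + 3 = 8
  P[4] = -5 + 3 = -2
  P[5] = 8 + 3 = 11

Answer: [11, 9, 9, 8, -2, 11]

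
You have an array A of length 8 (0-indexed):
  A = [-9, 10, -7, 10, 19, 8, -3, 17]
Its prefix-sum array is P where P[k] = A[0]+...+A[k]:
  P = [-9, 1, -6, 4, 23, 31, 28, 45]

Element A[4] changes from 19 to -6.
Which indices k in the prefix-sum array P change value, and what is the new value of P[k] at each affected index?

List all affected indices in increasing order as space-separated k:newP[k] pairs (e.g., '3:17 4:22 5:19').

P[k] = A[0] + ... + A[k]
P[k] includes A[4] iff k >= 4
Affected indices: 4, 5, ..., 7; delta = -25
  P[4]: 23 + -25 = -2
  P[5]: 31 + -25 = 6
  P[6]: 28 + -25 = 3
  P[7]: 45 + -25 = 20

Answer: 4:-2 5:6 6:3 7:20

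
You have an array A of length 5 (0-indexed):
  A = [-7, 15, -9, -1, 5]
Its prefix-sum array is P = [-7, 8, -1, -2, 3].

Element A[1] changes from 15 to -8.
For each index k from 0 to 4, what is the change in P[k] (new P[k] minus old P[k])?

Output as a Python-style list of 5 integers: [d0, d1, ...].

Answer: [0, -23, -23, -23, -23]

Derivation:
Element change: A[1] 15 -> -8, delta = -23
For k < 1: P[k] unchanged, delta_P[k] = 0
For k >= 1: P[k] shifts by exactly -23
Delta array: [0, -23, -23, -23, -23]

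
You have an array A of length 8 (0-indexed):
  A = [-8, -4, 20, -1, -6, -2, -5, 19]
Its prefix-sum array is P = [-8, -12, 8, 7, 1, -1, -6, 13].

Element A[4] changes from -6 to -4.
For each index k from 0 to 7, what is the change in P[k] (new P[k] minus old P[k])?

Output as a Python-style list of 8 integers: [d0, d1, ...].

Answer: [0, 0, 0, 0, 2, 2, 2, 2]

Derivation:
Element change: A[4] -6 -> -4, delta = 2
For k < 4: P[k] unchanged, delta_P[k] = 0
For k >= 4: P[k] shifts by exactly 2
Delta array: [0, 0, 0, 0, 2, 2, 2, 2]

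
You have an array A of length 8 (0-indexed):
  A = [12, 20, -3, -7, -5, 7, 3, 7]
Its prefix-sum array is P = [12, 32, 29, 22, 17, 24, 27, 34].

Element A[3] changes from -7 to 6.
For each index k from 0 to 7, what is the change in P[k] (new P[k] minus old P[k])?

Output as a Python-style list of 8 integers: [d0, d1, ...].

Answer: [0, 0, 0, 13, 13, 13, 13, 13]

Derivation:
Element change: A[3] -7 -> 6, delta = 13
For k < 3: P[k] unchanged, delta_P[k] = 0
For k >= 3: P[k] shifts by exactly 13
Delta array: [0, 0, 0, 13, 13, 13, 13, 13]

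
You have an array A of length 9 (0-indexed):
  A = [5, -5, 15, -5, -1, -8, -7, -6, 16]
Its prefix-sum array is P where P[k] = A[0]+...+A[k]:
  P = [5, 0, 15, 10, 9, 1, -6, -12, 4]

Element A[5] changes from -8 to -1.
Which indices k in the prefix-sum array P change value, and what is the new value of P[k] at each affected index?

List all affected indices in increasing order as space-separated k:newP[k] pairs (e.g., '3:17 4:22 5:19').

P[k] = A[0] + ... + A[k]
P[k] includes A[5] iff k >= 5
Affected indices: 5, 6, ..., 8; delta = 7
  P[5]: 1 + 7 = 8
  P[6]: -6 + 7 = 1
  P[7]: -12 + 7 = -5
  P[8]: 4 + 7 = 11

Answer: 5:8 6:1 7:-5 8:11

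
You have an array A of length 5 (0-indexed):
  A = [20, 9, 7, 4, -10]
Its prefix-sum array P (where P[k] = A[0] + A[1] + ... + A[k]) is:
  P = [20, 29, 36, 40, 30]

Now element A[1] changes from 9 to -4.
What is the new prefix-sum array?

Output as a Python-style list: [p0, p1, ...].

Answer: [20, 16, 23, 27, 17]

Derivation:
Change: A[1] 9 -> -4, delta = -13
P[k] for k < 1: unchanged (A[1] not included)
P[k] for k >= 1: shift by delta = -13
  P[0] = 20 + 0 = 20
  P[1] = 29 + -13 = 16
  P[2] = 36 + -13 = 23
  P[3] = 40 + -13 = 27
  P[4] = 30 + -13 = 17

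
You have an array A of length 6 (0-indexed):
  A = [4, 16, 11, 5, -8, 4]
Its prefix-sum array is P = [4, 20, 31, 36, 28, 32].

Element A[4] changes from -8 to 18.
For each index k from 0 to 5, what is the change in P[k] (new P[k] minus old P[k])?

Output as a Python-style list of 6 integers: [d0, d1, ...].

Element change: A[4] -8 -> 18, delta = 26
For k < 4: P[k] unchanged, delta_P[k] = 0
For k >= 4: P[k] shifts by exactly 26
Delta array: [0, 0, 0, 0, 26, 26]

Answer: [0, 0, 0, 0, 26, 26]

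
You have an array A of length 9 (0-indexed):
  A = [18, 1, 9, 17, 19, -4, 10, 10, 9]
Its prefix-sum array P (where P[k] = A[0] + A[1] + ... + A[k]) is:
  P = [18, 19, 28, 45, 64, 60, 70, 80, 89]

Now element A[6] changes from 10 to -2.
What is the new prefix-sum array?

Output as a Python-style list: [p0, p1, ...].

Answer: [18, 19, 28, 45, 64, 60, 58, 68, 77]

Derivation:
Change: A[6] 10 -> -2, delta = -12
P[k] for k < 6: unchanged (A[6] not included)
P[k] for k >= 6: shift by delta = -12
  P[0] = 18 + 0 = 18
  P[1] = 19 + 0 = 19
  P[2] = 28 + 0 = 28
  P[3] = 45 + 0 = 45
  P[4] = 64 + 0 = 64
  P[5] = 60 + 0 = 60
  P[6] = 70 + -12 = 58
  P[7] = 80 + -12 = 68
  P[8] = 89 + -12 = 77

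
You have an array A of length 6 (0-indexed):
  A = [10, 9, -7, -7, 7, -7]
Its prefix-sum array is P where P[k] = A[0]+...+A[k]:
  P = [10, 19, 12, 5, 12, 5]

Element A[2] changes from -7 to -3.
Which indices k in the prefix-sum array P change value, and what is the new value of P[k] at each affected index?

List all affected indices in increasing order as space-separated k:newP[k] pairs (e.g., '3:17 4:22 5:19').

P[k] = A[0] + ... + A[k]
P[k] includes A[2] iff k >= 2
Affected indices: 2, 3, ..., 5; delta = 4
  P[2]: 12 + 4 = 16
  P[3]: 5 + 4 = 9
  P[4]: 12 + 4 = 16
  P[5]: 5 + 4 = 9

Answer: 2:16 3:9 4:16 5:9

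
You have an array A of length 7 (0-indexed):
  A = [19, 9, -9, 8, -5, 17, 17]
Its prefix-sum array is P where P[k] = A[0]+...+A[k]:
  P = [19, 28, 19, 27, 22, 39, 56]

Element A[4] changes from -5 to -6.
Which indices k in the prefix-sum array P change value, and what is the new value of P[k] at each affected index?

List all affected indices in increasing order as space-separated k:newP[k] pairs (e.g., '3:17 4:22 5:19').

Answer: 4:21 5:38 6:55

Derivation:
P[k] = A[0] + ... + A[k]
P[k] includes A[4] iff k >= 4
Affected indices: 4, 5, ..., 6; delta = -1
  P[4]: 22 + -1 = 21
  P[5]: 39 + -1 = 38
  P[6]: 56 + -1 = 55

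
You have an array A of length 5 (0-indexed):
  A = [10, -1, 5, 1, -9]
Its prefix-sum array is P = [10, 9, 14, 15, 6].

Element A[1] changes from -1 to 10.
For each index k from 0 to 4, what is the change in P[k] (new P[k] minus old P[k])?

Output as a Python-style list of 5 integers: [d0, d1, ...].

Element change: A[1] -1 -> 10, delta = 11
For k < 1: P[k] unchanged, delta_P[k] = 0
For k >= 1: P[k] shifts by exactly 11
Delta array: [0, 11, 11, 11, 11]

Answer: [0, 11, 11, 11, 11]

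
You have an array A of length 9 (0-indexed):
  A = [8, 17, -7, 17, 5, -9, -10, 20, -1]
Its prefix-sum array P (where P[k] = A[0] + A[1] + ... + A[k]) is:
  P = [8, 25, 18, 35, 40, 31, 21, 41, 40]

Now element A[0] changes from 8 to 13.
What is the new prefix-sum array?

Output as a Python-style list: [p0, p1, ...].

Change: A[0] 8 -> 13, delta = 5
P[k] for k < 0: unchanged (A[0] not included)
P[k] for k >= 0: shift by delta = 5
  P[0] = 8 + 5 = 13
  P[1] = 25 + 5 = 30
  P[2] = 18 + 5 = 23
  P[3] = 35 + 5 = 40
  P[4] = 40 + 5 = 45
  P[5] = 31 + 5 = 36
  P[6] = 21 + 5 = 26
  P[7] = 41 + 5 = 46
  P[8] = 40 + 5 = 45

Answer: [13, 30, 23, 40, 45, 36, 26, 46, 45]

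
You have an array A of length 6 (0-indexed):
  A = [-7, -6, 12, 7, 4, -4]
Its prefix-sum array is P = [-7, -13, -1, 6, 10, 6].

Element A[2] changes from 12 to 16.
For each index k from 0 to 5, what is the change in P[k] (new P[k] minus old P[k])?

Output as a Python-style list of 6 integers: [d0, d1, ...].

Element change: A[2] 12 -> 16, delta = 4
For k < 2: P[k] unchanged, delta_P[k] = 0
For k >= 2: P[k] shifts by exactly 4
Delta array: [0, 0, 4, 4, 4, 4]

Answer: [0, 0, 4, 4, 4, 4]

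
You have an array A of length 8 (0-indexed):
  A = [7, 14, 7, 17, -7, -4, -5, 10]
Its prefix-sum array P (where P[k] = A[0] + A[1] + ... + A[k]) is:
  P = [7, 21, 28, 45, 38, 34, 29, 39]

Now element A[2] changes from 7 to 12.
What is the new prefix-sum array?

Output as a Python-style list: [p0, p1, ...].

Change: A[2] 7 -> 12, delta = 5
P[k] for k < 2: unchanged (A[2] not included)
P[k] for k >= 2: shift by delta = 5
  P[0] = 7 + 0 = 7
  P[1] = 21 + 0 = 21
  P[2] = 28 + 5 = 33
  P[3] = 45 + 5 = 50
  P[4] = 38 + 5 = 43
  P[5] = 34 + 5 = 39
  P[6] = 29 + 5 = 34
  P[7] = 39 + 5 = 44

Answer: [7, 21, 33, 50, 43, 39, 34, 44]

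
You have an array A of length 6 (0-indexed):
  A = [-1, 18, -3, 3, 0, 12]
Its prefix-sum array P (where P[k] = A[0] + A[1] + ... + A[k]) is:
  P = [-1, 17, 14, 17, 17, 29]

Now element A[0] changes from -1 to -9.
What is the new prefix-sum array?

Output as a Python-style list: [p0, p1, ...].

Answer: [-9, 9, 6, 9, 9, 21]

Derivation:
Change: A[0] -1 -> -9, delta = -8
P[k] for k < 0: unchanged (A[0] not included)
P[k] for k >= 0: shift by delta = -8
  P[0] = -1 + -8 = -9
  P[1] = 17 + -8 = 9
  P[2] = 14 + -8 = 6
  P[3] = 17 + -8 = 9
  P[4] = 17 + -8 = 9
  P[5] = 29 + -8 = 21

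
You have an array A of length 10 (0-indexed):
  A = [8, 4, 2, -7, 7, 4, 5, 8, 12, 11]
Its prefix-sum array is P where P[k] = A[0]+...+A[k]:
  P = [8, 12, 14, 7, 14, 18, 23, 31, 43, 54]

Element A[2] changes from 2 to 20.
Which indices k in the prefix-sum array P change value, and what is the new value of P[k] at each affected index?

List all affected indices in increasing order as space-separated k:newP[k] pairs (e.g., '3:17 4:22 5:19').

P[k] = A[0] + ... + A[k]
P[k] includes A[2] iff k >= 2
Affected indices: 2, 3, ..., 9; delta = 18
  P[2]: 14 + 18 = 32
  P[3]: 7 + 18 = 25
  P[4]: 14 + 18 = 32
  P[5]: 18 + 18 = 36
  P[6]: 23 + 18 = 41
  P[7]: 31 + 18 = 49
  P[8]: 43 + 18 = 61
  P[9]: 54 + 18 = 72

Answer: 2:32 3:25 4:32 5:36 6:41 7:49 8:61 9:72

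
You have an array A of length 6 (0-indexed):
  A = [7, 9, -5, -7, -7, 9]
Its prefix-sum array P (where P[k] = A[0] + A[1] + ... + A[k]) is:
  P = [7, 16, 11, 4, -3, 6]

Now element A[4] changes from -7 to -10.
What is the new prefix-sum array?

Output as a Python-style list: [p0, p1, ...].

Change: A[4] -7 -> -10, delta = -3
P[k] for k < 4: unchanged (A[4] not included)
P[k] for k >= 4: shift by delta = -3
  P[0] = 7 + 0 = 7
  P[1] = 16 + 0 = 16
  P[2] = 11 + 0 = 11
  P[3] = 4 + 0 = 4
  P[4] = -3 + -3 = -6
  P[5] = 6 + -3 = 3

Answer: [7, 16, 11, 4, -6, 3]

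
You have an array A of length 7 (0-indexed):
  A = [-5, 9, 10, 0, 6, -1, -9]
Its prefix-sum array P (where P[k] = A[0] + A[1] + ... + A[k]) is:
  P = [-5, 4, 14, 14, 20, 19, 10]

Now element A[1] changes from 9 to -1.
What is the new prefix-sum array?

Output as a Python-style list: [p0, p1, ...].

Answer: [-5, -6, 4, 4, 10, 9, 0]

Derivation:
Change: A[1] 9 -> -1, delta = -10
P[k] for k < 1: unchanged (A[1] not included)
P[k] for k >= 1: shift by delta = -10
  P[0] = -5 + 0 = -5
  P[1] = 4 + -10 = -6
  P[2] = 14 + -10 = 4
  P[3] = 14 + -10 = 4
  P[4] = 20 + -10 = 10
  P[5] = 19 + -10 = 9
  P[6] = 10 + -10 = 0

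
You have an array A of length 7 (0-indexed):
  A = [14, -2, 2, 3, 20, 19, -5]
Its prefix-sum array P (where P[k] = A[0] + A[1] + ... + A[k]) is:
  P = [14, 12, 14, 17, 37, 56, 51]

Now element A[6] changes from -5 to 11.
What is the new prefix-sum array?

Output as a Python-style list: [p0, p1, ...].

Answer: [14, 12, 14, 17, 37, 56, 67]

Derivation:
Change: A[6] -5 -> 11, delta = 16
P[k] for k < 6: unchanged (A[6] not included)
P[k] for k >= 6: shift by delta = 16
  P[0] = 14 + 0 = 14
  P[1] = 12 + 0 = 12
  P[2] = 14 + 0 = 14
  P[3] = 17 + 0 = 17
  P[4] = 37 + 0 = 37
  P[5] = 56 + 0 = 56
  P[6] = 51 + 16 = 67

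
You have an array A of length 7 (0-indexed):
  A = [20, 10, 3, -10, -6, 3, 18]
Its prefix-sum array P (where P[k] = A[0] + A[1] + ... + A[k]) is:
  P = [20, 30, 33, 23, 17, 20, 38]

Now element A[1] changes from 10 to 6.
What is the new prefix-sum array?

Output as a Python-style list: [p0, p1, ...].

Change: A[1] 10 -> 6, delta = -4
P[k] for k < 1: unchanged (A[1] not included)
P[k] for k >= 1: shift by delta = -4
  P[0] = 20 + 0 = 20
  P[1] = 30 + -4 = 26
  P[2] = 33 + -4 = 29
  P[3] = 23 + -4 = 19
  P[4] = 17 + -4 = 13
  P[5] = 20 + -4 = 16
  P[6] = 38 + -4 = 34

Answer: [20, 26, 29, 19, 13, 16, 34]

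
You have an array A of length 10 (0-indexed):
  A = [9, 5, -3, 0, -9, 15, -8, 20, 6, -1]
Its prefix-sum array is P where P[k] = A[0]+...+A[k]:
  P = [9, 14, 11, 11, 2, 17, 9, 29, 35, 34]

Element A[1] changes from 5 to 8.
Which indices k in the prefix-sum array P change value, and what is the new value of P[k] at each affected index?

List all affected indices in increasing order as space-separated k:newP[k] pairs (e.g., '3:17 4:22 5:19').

P[k] = A[0] + ... + A[k]
P[k] includes A[1] iff k >= 1
Affected indices: 1, 2, ..., 9; delta = 3
  P[1]: 14 + 3 = 17
  P[2]: 11 + 3 = 14
  P[3]: 11 + 3 = 14
  P[4]: 2 + 3 = 5
  P[5]: 17 + 3 = 20
  P[6]: 9 + 3 = 12
  P[7]: 29 + 3 = 32
  P[8]: 35 + 3 = 38
  P[9]: 34 + 3 = 37

Answer: 1:17 2:14 3:14 4:5 5:20 6:12 7:32 8:38 9:37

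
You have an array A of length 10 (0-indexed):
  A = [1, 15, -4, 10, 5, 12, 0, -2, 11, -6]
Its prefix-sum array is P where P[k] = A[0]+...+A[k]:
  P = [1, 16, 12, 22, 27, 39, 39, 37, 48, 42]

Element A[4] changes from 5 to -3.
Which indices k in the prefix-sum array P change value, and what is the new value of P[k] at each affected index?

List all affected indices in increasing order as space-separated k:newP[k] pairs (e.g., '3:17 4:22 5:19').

Answer: 4:19 5:31 6:31 7:29 8:40 9:34

Derivation:
P[k] = A[0] + ... + A[k]
P[k] includes A[4] iff k >= 4
Affected indices: 4, 5, ..., 9; delta = -8
  P[4]: 27 + -8 = 19
  P[5]: 39 + -8 = 31
  P[6]: 39 + -8 = 31
  P[7]: 37 + -8 = 29
  P[8]: 48 + -8 = 40
  P[9]: 42 + -8 = 34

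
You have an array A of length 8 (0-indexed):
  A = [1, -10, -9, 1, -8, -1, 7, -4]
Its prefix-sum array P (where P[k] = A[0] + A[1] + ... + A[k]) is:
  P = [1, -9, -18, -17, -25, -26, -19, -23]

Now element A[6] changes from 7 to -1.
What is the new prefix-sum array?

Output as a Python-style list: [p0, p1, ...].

Answer: [1, -9, -18, -17, -25, -26, -27, -31]

Derivation:
Change: A[6] 7 -> -1, delta = -8
P[k] for k < 6: unchanged (A[6] not included)
P[k] for k >= 6: shift by delta = -8
  P[0] = 1 + 0 = 1
  P[1] = -9 + 0 = -9
  P[2] = -18 + 0 = -18
  P[3] = -17 + 0 = -17
  P[4] = -25 + 0 = -25
  P[5] = -26 + 0 = -26
  P[6] = -19 + -8 = -27
  P[7] = -23 + -8 = -31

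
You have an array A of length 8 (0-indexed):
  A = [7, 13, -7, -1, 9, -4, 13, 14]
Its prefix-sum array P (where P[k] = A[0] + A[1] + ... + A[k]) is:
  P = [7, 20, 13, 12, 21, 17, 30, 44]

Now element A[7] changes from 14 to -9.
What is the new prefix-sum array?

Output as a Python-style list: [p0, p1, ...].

Change: A[7] 14 -> -9, delta = -23
P[k] for k < 7: unchanged (A[7] not included)
P[k] for k >= 7: shift by delta = -23
  P[0] = 7 + 0 = 7
  P[1] = 20 + 0 = 20
  P[2] = 13 + 0 = 13
  P[3] = 12 + 0 = 12
  P[4] = 21 + 0 = 21
  P[5] = 17 + 0 = 17
  P[6] = 30 + 0 = 30
  P[7] = 44 + -23 = 21

Answer: [7, 20, 13, 12, 21, 17, 30, 21]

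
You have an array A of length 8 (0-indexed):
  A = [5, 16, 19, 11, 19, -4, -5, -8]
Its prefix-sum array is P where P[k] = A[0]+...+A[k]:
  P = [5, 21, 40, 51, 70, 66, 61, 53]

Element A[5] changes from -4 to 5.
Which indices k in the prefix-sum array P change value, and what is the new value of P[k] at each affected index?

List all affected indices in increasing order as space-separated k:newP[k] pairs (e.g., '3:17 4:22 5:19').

P[k] = A[0] + ... + A[k]
P[k] includes A[5] iff k >= 5
Affected indices: 5, 6, ..., 7; delta = 9
  P[5]: 66 + 9 = 75
  P[6]: 61 + 9 = 70
  P[7]: 53 + 9 = 62

Answer: 5:75 6:70 7:62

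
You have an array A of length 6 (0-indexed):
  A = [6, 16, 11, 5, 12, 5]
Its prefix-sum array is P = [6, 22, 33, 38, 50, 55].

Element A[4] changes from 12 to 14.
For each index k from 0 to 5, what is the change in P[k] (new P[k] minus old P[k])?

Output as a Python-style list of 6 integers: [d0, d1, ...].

Answer: [0, 0, 0, 0, 2, 2]

Derivation:
Element change: A[4] 12 -> 14, delta = 2
For k < 4: P[k] unchanged, delta_P[k] = 0
For k >= 4: P[k] shifts by exactly 2
Delta array: [0, 0, 0, 0, 2, 2]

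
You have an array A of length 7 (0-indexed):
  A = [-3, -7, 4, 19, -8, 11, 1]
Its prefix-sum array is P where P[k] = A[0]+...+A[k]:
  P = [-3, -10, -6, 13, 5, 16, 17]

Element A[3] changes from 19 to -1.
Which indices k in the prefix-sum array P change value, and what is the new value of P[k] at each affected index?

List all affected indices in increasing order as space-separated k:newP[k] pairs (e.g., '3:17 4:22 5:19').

Answer: 3:-7 4:-15 5:-4 6:-3

Derivation:
P[k] = A[0] + ... + A[k]
P[k] includes A[3] iff k >= 3
Affected indices: 3, 4, ..., 6; delta = -20
  P[3]: 13 + -20 = -7
  P[4]: 5 + -20 = -15
  P[5]: 16 + -20 = -4
  P[6]: 17 + -20 = -3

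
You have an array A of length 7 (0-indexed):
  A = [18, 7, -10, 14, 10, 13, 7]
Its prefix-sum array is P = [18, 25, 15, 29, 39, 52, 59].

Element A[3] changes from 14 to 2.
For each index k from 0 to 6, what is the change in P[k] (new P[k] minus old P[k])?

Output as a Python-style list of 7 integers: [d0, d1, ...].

Element change: A[3] 14 -> 2, delta = -12
For k < 3: P[k] unchanged, delta_P[k] = 0
For k >= 3: P[k] shifts by exactly -12
Delta array: [0, 0, 0, -12, -12, -12, -12]

Answer: [0, 0, 0, -12, -12, -12, -12]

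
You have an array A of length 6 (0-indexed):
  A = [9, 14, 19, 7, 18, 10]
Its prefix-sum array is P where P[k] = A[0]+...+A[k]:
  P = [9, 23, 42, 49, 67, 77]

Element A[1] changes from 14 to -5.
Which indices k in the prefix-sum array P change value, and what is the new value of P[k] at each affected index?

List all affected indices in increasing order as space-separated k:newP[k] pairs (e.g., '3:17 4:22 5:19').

Answer: 1:4 2:23 3:30 4:48 5:58

Derivation:
P[k] = A[0] + ... + A[k]
P[k] includes A[1] iff k >= 1
Affected indices: 1, 2, ..., 5; delta = -19
  P[1]: 23 + -19 = 4
  P[2]: 42 + -19 = 23
  P[3]: 49 + -19 = 30
  P[4]: 67 + -19 = 48
  P[5]: 77 + -19 = 58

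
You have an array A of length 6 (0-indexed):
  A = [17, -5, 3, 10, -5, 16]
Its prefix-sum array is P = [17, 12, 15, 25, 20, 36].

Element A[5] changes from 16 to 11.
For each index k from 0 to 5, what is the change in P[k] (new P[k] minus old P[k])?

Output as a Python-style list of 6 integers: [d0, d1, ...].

Element change: A[5] 16 -> 11, delta = -5
For k < 5: P[k] unchanged, delta_P[k] = 0
For k >= 5: P[k] shifts by exactly -5
Delta array: [0, 0, 0, 0, 0, -5]

Answer: [0, 0, 0, 0, 0, -5]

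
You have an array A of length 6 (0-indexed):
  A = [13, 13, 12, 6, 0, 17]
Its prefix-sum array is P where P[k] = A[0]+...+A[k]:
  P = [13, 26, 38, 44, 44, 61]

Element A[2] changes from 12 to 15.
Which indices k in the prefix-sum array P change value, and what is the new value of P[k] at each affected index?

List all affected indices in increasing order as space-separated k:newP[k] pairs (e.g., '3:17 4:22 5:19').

Answer: 2:41 3:47 4:47 5:64

Derivation:
P[k] = A[0] + ... + A[k]
P[k] includes A[2] iff k >= 2
Affected indices: 2, 3, ..., 5; delta = 3
  P[2]: 38 + 3 = 41
  P[3]: 44 + 3 = 47
  P[4]: 44 + 3 = 47
  P[5]: 61 + 3 = 64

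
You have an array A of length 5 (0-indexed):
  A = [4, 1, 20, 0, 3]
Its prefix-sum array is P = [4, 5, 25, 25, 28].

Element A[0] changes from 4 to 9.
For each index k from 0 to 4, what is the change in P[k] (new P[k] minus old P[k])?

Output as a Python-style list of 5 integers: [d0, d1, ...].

Answer: [5, 5, 5, 5, 5]

Derivation:
Element change: A[0] 4 -> 9, delta = 5
For k < 0: P[k] unchanged, delta_P[k] = 0
For k >= 0: P[k] shifts by exactly 5
Delta array: [5, 5, 5, 5, 5]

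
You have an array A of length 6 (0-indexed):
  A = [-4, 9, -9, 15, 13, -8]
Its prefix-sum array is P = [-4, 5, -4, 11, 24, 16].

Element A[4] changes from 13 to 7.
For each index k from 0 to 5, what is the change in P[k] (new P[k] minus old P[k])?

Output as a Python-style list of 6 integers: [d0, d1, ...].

Answer: [0, 0, 0, 0, -6, -6]

Derivation:
Element change: A[4] 13 -> 7, delta = -6
For k < 4: P[k] unchanged, delta_P[k] = 0
For k >= 4: P[k] shifts by exactly -6
Delta array: [0, 0, 0, 0, -6, -6]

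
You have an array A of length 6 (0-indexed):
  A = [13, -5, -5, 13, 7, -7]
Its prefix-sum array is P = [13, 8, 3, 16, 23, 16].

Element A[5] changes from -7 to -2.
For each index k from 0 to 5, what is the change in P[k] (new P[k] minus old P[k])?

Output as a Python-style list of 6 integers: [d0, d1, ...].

Element change: A[5] -7 -> -2, delta = 5
For k < 5: P[k] unchanged, delta_P[k] = 0
For k >= 5: P[k] shifts by exactly 5
Delta array: [0, 0, 0, 0, 0, 5]

Answer: [0, 0, 0, 0, 0, 5]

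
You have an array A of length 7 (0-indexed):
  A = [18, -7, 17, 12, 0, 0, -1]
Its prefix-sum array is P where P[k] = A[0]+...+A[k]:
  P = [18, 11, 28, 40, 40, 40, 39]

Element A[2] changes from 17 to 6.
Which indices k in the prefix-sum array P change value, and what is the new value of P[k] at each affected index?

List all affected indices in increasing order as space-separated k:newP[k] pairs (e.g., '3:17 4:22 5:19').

Answer: 2:17 3:29 4:29 5:29 6:28

Derivation:
P[k] = A[0] + ... + A[k]
P[k] includes A[2] iff k >= 2
Affected indices: 2, 3, ..., 6; delta = -11
  P[2]: 28 + -11 = 17
  P[3]: 40 + -11 = 29
  P[4]: 40 + -11 = 29
  P[5]: 40 + -11 = 29
  P[6]: 39 + -11 = 28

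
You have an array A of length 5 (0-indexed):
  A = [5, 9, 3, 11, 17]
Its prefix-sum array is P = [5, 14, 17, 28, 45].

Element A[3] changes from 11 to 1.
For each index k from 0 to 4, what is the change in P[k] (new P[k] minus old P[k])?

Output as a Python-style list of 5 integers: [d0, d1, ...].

Answer: [0, 0, 0, -10, -10]

Derivation:
Element change: A[3] 11 -> 1, delta = -10
For k < 3: P[k] unchanged, delta_P[k] = 0
For k >= 3: P[k] shifts by exactly -10
Delta array: [0, 0, 0, -10, -10]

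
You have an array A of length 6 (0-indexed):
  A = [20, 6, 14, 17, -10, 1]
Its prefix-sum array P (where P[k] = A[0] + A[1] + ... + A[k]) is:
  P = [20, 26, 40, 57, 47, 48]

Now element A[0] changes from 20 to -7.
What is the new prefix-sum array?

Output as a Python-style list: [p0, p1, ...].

Change: A[0] 20 -> -7, delta = -27
P[k] for k < 0: unchanged (A[0] not included)
P[k] for k >= 0: shift by delta = -27
  P[0] = 20 + -27 = -7
  P[1] = 26 + -27 = -1
  P[2] = 40 + -27 = 13
  P[3] = 57 + -27 = 30
  P[4] = 47 + -27 = 20
  P[5] = 48 + -27 = 21

Answer: [-7, -1, 13, 30, 20, 21]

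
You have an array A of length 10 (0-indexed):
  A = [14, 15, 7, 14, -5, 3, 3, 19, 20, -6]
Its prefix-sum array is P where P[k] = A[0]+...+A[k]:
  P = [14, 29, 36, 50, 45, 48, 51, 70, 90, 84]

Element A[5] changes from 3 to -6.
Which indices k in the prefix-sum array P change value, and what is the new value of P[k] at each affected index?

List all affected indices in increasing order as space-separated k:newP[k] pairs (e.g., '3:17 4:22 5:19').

P[k] = A[0] + ... + A[k]
P[k] includes A[5] iff k >= 5
Affected indices: 5, 6, ..., 9; delta = -9
  P[5]: 48 + -9 = 39
  P[6]: 51 + -9 = 42
  P[7]: 70 + -9 = 61
  P[8]: 90 + -9 = 81
  P[9]: 84 + -9 = 75

Answer: 5:39 6:42 7:61 8:81 9:75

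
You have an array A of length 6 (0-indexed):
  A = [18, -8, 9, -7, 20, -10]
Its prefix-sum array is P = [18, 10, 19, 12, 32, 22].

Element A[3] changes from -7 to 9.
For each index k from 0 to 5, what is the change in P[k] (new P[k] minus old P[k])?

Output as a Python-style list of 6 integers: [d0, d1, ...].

Answer: [0, 0, 0, 16, 16, 16]

Derivation:
Element change: A[3] -7 -> 9, delta = 16
For k < 3: P[k] unchanged, delta_P[k] = 0
For k >= 3: P[k] shifts by exactly 16
Delta array: [0, 0, 0, 16, 16, 16]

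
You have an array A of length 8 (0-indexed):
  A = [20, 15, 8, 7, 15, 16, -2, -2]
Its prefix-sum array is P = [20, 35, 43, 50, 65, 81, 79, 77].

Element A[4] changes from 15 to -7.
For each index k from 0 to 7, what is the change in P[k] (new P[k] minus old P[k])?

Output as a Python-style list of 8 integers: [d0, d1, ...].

Element change: A[4] 15 -> -7, delta = -22
For k < 4: P[k] unchanged, delta_P[k] = 0
For k >= 4: P[k] shifts by exactly -22
Delta array: [0, 0, 0, 0, -22, -22, -22, -22]

Answer: [0, 0, 0, 0, -22, -22, -22, -22]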